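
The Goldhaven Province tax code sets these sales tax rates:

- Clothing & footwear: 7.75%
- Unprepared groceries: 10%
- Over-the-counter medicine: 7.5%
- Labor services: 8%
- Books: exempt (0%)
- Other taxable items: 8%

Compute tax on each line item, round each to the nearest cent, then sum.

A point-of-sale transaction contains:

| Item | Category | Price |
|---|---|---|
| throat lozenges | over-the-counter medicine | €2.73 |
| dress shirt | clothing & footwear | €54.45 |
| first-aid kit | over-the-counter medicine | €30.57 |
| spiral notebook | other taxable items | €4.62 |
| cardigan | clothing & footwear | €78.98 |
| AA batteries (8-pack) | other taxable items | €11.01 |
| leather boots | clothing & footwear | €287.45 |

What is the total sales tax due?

Throat lozenges €2.73: over-the-counter medicine → 7.5% → €0.20
Dress shirt €54.45: clothing & footwear → 7.75% → €4.22
First-aid kit €30.57: over-the-counter medicine → 7.5% → €2.29
Spiral notebook €4.62: other taxable items → 8% → €0.37
Cardigan €78.98: clothing & footwear → 7.75% → €6.12
AA batteries (8-pack) €11.01: other taxable items → 8% → €0.88
Leather boots €287.45: clothing & footwear → 7.75% → €22.28
Total tax = €0.20 + €4.22 + €2.29 + €0.37 + €6.12 + €0.88 + €22.28 = €36.36

€36.36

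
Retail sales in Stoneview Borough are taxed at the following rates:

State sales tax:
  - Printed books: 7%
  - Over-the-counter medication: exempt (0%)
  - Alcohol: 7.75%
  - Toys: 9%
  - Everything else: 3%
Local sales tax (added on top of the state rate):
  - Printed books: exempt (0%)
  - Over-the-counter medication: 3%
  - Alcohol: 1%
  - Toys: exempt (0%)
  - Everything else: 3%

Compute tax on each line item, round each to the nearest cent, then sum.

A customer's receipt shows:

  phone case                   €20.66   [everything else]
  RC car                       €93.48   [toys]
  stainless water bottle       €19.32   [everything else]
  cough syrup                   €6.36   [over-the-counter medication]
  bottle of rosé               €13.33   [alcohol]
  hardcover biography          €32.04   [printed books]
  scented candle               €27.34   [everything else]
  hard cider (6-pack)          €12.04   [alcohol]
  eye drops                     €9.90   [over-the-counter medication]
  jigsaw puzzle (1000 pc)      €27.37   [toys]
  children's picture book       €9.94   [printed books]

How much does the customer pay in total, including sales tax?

€292.34

Phone case €20.66: everything else → 3% + 3% local = 6% → €1.24
RC car €93.48: toys → 9% + 0% local = 9% → €8.41
Stainless water bottle €19.32: everything else → 3% + 3% local = 6% → €1.16
Cough syrup €6.36: over-the-counter medication → 0% + 3% local = 3% → €0.19
Bottle of rosé €13.33: alcohol → 7.75% + 1% local = 8.75% → €1.17
Hardcover biography €32.04: printed books → 7% + 0% local = 7% → €2.24
Scented candle €27.34: everything else → 3% + 3% local = 6% → €1.64
Hard cider (6-pack) €12.04: alcohol → 7.75% + 1% local = 8.75% → €1.05
Eye drops €9.90: over-the-counter medication → 0% + 3% local = 3% → €0.30
Jigsaw puzzle (1000 pc) €27.37: toys → 9% + 0% local = 9% → €2.46
Children's picture book €9.94: printed books → 7% + 0% local = 7% → €0.70
Subtotal = €271.78; tax = €20.56; total due = €292.34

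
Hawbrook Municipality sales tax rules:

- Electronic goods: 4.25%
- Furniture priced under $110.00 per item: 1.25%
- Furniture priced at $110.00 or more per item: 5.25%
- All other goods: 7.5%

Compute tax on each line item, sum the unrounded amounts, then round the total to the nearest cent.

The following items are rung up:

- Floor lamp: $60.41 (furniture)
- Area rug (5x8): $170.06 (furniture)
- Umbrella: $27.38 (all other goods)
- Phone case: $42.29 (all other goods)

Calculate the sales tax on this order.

Floor lamp $60.41: furniture, under $110.00 → 1.25% → $0.755125
Area rug (5x8) $170.06: furniture, $110.00 or more → 5.25% → $8.92815
Umbrella $27.38: all other goods → 7.5% → $2.0535
Phone case $42.29: all other goods → 7.5% → $3.17175
Unrounded tax sum = $14.908525 → $14.91

$14.91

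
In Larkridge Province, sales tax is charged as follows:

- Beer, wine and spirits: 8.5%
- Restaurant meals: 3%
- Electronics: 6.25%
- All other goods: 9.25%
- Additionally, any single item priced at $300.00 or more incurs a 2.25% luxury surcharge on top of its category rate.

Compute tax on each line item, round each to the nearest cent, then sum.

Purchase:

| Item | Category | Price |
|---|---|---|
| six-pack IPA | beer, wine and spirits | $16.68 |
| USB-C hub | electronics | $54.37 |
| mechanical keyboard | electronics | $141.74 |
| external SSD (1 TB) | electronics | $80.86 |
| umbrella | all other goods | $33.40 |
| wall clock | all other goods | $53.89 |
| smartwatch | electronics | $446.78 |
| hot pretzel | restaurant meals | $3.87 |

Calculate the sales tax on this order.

$64.90

Six-pack IPA $16.68: beer, wine and spirits → 8.5% → $1.42
USB-C hub $54.37: electronics → 6.25% → $3.40
Mechanical keyboard $141.74: electronics → 6.25% → $8.86
External SSD (1 TB) $80.86: electronics → 6.25% → $5.05
Umbrella $33.40: all other goods → 9.25% → $3.09
Wall clock $53.89: all other goods → 9.25% → $4.98
Smartwatch $446.78: electronics → 6.25% + 2.25% surcharge = 8.5% → $37.98
Hot pretzel $3.87: restaurant meals → 3% → $0.12
Total tax = $1.42 + $3.40 + $8.86 + $5.05 + $3.09 + $4.98 + $37.98 + $0.12 = $64.90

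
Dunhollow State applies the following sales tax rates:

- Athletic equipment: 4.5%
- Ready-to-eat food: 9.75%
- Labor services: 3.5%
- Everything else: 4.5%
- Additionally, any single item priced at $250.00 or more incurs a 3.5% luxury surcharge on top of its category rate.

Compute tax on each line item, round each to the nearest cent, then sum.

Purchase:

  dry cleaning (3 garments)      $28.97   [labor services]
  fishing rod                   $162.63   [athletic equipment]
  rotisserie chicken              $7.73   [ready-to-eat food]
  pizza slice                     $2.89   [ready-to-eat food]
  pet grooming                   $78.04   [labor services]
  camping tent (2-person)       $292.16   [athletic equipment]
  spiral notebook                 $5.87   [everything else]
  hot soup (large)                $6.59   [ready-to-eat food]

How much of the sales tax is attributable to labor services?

Dry cleaning (3 garments) $28.97: labor services → 3.5% → $1.01
Pet grooming $78.04: labor services → 3.5% → $2.73
Tax on labor services = $1.01 + $2.73 = $3.74

$3.74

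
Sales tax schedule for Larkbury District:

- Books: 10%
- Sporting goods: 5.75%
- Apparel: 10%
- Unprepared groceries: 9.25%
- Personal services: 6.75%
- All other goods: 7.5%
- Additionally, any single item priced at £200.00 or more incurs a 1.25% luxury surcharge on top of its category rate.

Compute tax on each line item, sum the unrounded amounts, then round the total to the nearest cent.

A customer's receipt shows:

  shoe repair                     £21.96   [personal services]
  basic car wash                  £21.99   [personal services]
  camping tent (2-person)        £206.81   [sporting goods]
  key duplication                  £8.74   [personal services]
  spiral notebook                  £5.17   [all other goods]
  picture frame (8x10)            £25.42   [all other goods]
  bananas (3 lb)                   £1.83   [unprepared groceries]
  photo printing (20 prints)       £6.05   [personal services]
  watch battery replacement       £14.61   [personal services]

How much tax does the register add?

£21.89

Shoe repair £21.96: personal services → 6.75% → £1.4823
Basic car wash £21.99: personal services → 6.75% → £1.484325
Camping tent (2-person) £206.81: sporting goods → 5.75% + 1.25% surcharge = 7% → £14.4767
Key duplication £8.74: personal services → 6.75% → £0.58995
Spiral notebook £5.17: all other goods → 7.5% → £0.38775
Picture frame (8x10) £25.42: all other goods → 7.5% → £1.9065
Bananas (3 lb) £1.83: unprepared groceries → 9.25% → £0.169275
Photo printing (20 prints) £6.05: personal services → 6.75% → £0.408375
Watch battery replacement £14.61: personal services → 6.75% → £0.986175
Unrounded tax sum = £21.89135 → £21.89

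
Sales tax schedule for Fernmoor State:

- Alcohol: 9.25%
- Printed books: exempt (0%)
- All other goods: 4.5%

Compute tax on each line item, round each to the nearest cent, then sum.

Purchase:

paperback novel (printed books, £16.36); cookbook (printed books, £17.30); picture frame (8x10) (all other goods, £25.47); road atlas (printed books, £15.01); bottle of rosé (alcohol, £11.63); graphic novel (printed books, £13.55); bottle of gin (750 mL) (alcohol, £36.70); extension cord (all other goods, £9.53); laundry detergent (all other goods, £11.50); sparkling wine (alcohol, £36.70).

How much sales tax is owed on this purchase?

£9.96

Paperback novel £16.36: printed books → 0% → £0.00
Cookbook £17.30: printed books → 0% → £0.00
Picture frame (8x10) £25.47: all other goods → 4.5% → £1.15
Road atlas £15.01: printed books → 0% → £0.00
Bottle of rosé £11.63: alcohol → 9.25% → £1.08
Graphic novel £13.55: printed books → 0% → £0.00
Bottle of gin (750 mL) £36.70: alcohol → 9.25% → £3.39
Extension cord £9.53: all other goods → 4.5% → £0.43
Laundry detergent £11.50: all other goods → 4.5% → £0.52
Sparkling wine £36.70: alcohol → 9.25% → £3.39
Total tax = £1.15 + £1.08 + £3.39 + £0.43 + £0.52 + £3.39 = £9.96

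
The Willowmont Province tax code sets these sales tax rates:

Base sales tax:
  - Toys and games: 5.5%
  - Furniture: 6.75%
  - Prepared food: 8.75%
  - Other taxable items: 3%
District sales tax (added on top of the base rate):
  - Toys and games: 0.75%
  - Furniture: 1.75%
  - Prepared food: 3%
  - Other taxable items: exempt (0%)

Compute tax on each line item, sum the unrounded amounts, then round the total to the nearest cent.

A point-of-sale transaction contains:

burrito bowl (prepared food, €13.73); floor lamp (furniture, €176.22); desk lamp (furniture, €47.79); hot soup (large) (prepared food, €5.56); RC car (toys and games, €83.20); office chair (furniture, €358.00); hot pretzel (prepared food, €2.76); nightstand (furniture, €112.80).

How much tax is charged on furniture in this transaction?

Floor lamp €176.22: furniture → 6.75% + 1.75% district = 8.5% → €14.9787
Desk lamp €47.79: furniture → 6.75% + 1.75% district = 8.5% → €4.06215
Office chair €358.00: furniture → 6.75% + 1.75% district = 8.5% → €30.43
Nightstand €112.80: furniture → 6.75% + 1.75% district = 8.5% → €9.588
Tax on furniture: unrounded sum = €59.05885 → €59.06

€59.06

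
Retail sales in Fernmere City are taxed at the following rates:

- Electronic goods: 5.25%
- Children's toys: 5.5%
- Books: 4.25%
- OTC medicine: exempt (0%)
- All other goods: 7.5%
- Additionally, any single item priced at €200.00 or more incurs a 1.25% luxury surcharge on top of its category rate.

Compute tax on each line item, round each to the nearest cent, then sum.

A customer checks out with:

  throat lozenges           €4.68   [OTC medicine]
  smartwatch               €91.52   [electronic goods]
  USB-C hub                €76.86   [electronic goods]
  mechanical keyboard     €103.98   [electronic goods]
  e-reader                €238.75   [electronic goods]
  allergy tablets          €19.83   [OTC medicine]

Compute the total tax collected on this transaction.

Throat lozenges €4.68: OTC medicine → 0% → €0.00
Smartwatch €91.52: electronic goods → 5.25% → €4.80
USB-C hub €76.86: electronic goods → 5.25% → €4.04
Mechanical keyboard €103.98: electronic goods → 5.25% → €5.46
E-reader €238.75: electronic goods → 5.25% + 1.25% surcharge = 6.5% → €15.52
Allergy tablets €19.83: OTC medicine → 0% → €0.00
Total tax = €4.80 + €4.04 + €5.46 + €15.52 = €29.82

€29.82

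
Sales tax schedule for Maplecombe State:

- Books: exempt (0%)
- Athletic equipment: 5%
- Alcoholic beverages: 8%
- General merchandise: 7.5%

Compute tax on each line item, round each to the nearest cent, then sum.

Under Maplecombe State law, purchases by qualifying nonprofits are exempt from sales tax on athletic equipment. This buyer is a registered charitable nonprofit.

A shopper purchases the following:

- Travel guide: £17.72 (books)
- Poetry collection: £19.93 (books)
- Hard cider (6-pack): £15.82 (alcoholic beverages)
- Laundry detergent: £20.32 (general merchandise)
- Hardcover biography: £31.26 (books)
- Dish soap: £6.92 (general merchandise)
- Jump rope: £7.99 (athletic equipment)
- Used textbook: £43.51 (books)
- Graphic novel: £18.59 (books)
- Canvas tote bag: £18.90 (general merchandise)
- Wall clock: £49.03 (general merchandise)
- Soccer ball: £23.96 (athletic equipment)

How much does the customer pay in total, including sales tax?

£282.36

Travel guide £17.72: books → 0% → £0.00
Poetry collection £19.93: books → 0% → £0.00
Hard cider (6-pack) £15.82: alcoholic beverages → 8% → £1.27
Laundry detergent £20.32: general merchandise → 7.5% → £1.52
Hardcover biography £31.26: books → 0% → £0.00
Dish soap £6.92: general merchandise → 7.5% → £0.52
Jump rope £7.99: athletic equipment, buyer-exempt → 0% → £0.00
Used textbook £43.51: books → 0% → £0.00
Graphic novel £18.59: books → 0% → £0.00
Canvas tote bag £18.90: general merchandise → 7.5% → £1.42
Wall clock £49.03: general merchandise → 7.5% → £3.68
Soccer ball £23.96: athletic equipment, buyer-exempt → 0% → £0.00
Subtotal = £273.95; tax = £8.41; total due = £282.36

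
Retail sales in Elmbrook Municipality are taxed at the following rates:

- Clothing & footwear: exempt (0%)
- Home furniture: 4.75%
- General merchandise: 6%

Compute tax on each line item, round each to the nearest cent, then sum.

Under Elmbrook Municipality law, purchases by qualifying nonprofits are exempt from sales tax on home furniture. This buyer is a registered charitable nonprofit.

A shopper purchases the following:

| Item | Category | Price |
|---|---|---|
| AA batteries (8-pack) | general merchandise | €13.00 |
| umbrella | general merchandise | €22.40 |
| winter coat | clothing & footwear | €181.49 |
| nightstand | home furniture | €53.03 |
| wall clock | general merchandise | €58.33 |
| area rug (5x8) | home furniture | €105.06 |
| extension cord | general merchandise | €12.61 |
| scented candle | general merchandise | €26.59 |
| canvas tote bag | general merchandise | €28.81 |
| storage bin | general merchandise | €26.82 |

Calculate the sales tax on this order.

€11.32

AA batteries (8-pack) €13.00: general merchandise → 6% → €0.78
Umbrella €22.40: general merchandise → 6% → €1.34
Winter coat €181.49: clothing & footwear → 0% → €0.00
Nightstand €53.03: home furniture, buyer-exempt → 0% → €0.00
Wall clock €58.33: general merchandise → 6% → €3.50
Area rug (5x8) €105.06: home furniture, buyer-exempt → 0% → €0.00
Extension cord €12.61: general merchandise → 6% → €0.76
Scented candle €26.59: general merchandise → 6% → €1.60
Canvas tote bag €28.81: general merchandise → 6% → €1.73
Storage bin €26.82: general merchandise → 6% → €1.61
Total tax = €0.78 + €1.34 + €3.50 + €0.76 + €1.60 + €1.73 + €1.61 = €11.32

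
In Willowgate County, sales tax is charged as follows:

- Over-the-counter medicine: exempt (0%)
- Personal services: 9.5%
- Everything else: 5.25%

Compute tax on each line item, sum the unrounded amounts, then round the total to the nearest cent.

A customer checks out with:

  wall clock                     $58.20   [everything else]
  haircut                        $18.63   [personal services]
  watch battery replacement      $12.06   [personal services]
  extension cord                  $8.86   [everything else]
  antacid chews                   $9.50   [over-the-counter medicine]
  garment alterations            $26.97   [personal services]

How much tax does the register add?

$9.00

Wall clock $58.20: everything else → 5.25% → $3.0555
Haircut $18.63: personal services → 9.5% → $1.76985
Watch battery replacement $12.06: personal services → 9.5% → $1.1457
Extension cord $8.86: everything else → 5.25% → $0.46515
Antacid chews $9.50: over-the-counter medicine → 0% → $0.00
Garment alterations $26.97: personal services → 9.5% → $2.56215
Unrounded tax sum = $8.99835 → $9.00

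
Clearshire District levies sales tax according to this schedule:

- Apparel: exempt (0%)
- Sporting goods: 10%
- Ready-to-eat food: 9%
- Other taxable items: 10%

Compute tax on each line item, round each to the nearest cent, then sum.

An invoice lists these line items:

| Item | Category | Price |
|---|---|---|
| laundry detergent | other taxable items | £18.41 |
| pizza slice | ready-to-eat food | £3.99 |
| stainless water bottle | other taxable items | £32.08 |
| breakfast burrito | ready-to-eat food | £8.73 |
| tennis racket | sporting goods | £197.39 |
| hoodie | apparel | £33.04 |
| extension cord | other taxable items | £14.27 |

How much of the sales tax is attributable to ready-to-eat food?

Pizza slice £3.99: ready-to-eat food → 9% → £0.36
Breakfast burrito £8.73: ready-to-eat food → 9% → £0.79
Tax on ready-to-eat food = £0.36 + £0.79 = £1.15

£1.15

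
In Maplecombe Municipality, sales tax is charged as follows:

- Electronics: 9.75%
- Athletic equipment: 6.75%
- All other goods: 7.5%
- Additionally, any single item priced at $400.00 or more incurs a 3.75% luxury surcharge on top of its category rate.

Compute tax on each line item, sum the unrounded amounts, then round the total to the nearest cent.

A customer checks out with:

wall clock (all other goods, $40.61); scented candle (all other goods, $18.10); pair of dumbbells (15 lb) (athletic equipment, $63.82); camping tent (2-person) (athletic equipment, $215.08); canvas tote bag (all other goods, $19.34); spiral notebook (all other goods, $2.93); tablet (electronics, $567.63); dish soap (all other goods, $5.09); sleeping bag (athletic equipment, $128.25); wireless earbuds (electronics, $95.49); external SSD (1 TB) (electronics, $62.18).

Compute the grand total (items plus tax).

$1344.46

Wall clock $40.61: all other goods → 7.5% → $3.04575
Scented candle $18.10: all other goods → 7.5% → $1.3575
Pair of dumbbells (15 lb) $63.82: athletic equipment → 6.75% → $4.30785
Camping tent (2-person) $215.08: athletic equipment → 6.75% → $14.5179
Canvas tote bag $19.34: all other goods → 7.5% → $1.4505
Spiral notebook $2.93: all other goods → 7.5% → $0.21975
Tablet $567.63: electronics → 9.75% + 3.75% surcharge = 13.5% → $76.63005
Dish soap $5.09: all other goods → 7.5% → $0.38175
Sleeping bag $128.25: athletic equipment → 6.75% → $8.656875
Wireless earbuds $95.49: electronics → 9.75% → $9.310275
External SSD (1 TB) $62.18: electronics → 9.75% → $6.06255
Subtotal = $1218.52; unrounded tax = $125.94075 → $125.94; total due = $1344.46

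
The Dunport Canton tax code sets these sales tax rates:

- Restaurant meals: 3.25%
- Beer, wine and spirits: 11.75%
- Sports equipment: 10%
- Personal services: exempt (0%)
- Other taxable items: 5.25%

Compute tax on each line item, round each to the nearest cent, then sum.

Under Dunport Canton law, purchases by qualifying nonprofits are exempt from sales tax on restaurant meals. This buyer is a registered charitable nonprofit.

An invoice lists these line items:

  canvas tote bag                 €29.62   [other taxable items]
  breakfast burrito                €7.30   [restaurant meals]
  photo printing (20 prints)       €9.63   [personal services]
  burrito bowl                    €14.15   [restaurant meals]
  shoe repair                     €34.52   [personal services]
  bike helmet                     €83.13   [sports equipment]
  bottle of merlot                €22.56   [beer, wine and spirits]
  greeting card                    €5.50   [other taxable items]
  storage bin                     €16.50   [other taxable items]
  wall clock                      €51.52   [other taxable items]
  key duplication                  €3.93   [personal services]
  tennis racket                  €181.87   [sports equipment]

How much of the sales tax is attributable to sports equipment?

€26.50

Bike helmet €83.13: sports equipment → 10% → €8.31
Tennis racket €181.87: sports equipment → 10% → €18.19
Tax on sports equipment = €8.31 + €18.19 = €26.50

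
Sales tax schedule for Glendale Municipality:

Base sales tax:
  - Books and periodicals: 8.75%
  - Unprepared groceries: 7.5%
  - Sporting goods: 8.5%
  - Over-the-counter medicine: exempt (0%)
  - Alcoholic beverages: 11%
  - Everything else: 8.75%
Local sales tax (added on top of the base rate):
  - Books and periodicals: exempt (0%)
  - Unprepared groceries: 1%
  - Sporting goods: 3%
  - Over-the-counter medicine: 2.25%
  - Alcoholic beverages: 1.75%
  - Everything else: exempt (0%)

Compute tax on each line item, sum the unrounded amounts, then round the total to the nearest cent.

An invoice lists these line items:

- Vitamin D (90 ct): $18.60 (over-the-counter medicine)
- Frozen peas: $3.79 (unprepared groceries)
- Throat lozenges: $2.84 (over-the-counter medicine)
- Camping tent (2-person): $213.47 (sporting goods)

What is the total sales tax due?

$25.35

Vitamin D (90 ct) $18.60: over-the-counter medicine → 0% + 2.25% local = 2.25% → $0.4185
Frozen peas $3.79: unprepared groceries → 7.5% + 1% local = 8.5% → $0.32215
Throat lozenges $2.84: over-the-counter medicine → 0% + 2.25% local = 2.25% → $0.0639
Camping tent (2-person) $213.47: sporting goods → 8.5% + 3% local = 11.5% → $24.54905
Unrounded tax sum = $25.3536 → $25.35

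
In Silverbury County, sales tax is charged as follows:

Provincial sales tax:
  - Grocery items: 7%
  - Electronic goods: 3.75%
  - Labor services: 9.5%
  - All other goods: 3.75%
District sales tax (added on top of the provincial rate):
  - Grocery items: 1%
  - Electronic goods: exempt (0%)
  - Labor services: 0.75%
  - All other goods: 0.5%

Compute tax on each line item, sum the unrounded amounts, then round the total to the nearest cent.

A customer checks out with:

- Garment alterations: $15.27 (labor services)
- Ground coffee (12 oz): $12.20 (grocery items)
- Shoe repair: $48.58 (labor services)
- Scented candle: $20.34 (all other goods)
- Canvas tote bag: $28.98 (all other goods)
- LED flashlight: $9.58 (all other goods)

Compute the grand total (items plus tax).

$144.97

Garment alterations $15.27: labor services → 9.5% + 0.75% district = 10.25% → $1.565175
Ground coffee (12 oz) $12.20: grocery items → 7% + 1% district = 8% → $0.976
Shoe repair $48.58: labor services → 9.5% + 0.75% district = 10.25% → $4.97945
Scented candle $20.34: all other goods → 3.75% + 0.5% district = 4.25% → $0.86445
Canvas tote bag $28.98: all other goods → 3.75% + 0.5% district = 4.25% → $1.23165
LED flashlight $9.58: all other goods → 3.75% + 0.5% district = 4.25% → $0.40715
Subtotal = $134.95; unrounded tax = $10.023875 → $10.02; total due = $144.97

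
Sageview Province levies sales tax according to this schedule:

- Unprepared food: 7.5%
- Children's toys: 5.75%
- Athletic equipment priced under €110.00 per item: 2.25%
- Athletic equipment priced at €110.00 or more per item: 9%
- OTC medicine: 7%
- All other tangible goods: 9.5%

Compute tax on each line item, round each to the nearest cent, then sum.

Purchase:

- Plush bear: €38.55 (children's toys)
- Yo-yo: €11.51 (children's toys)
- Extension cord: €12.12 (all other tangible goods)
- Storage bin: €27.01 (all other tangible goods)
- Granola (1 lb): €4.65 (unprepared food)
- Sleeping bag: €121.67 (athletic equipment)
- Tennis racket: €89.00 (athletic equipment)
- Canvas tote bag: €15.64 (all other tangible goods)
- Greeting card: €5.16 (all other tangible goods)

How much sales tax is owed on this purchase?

€21.88

Plush bear €38.55: children's toys → 5.75% → €2.22
Yo-yo €11.51: children's toys → 5.75% → €0.66
Extension cord €12.12: all other tangible goods → 9.5% → €1.15
Storage bin €27.01: all other tangible goods → 9.5% → €2.57
Granola (1 lb) €4.65: unprepared food → 7.5% → €0.35
Sleeping bag €121.67: athletic equipment, €110.00 or more → 9% → €10.95
Tennis racket €89.00: athletic equipment, under €110.00 → 2.25% → €2.00
Canvas tote bag €15.64: all other tangible goods → 9.5% → €1.49
Greeting card €5.16: all other tangible goods → 9.5% → €0.49
Total tax = €2.22 + €0.66 + €1.15 + €2.57 + €0.35 + €10.95 + €2.00 + €1.49 + €0.49 = €21.88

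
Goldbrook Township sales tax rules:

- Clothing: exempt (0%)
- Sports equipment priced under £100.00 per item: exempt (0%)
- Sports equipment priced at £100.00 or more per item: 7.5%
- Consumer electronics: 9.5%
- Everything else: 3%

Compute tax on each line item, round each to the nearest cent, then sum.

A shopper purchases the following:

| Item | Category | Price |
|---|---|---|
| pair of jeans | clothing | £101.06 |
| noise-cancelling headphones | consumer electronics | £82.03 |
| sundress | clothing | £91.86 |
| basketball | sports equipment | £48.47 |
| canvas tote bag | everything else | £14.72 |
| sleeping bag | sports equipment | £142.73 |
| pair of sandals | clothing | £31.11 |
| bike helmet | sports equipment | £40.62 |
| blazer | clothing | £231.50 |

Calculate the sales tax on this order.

£18.93

Pair of jeans £101.06: clothing → 0% → £0.00
Noise-cancelling headphones £82.03: consumer electronics → 9.5% → £7.79
Sundress £91.86: clothing → 0% → £0.00
Basketball £48.47: sports equipment, under £100.00 → 0% → £0.00
Canvas tote bag £14.72: everything else → 3% → £0.44
Sleeping bag £142.73: sports equipment, £100.00 or more → 7.5% → £10.70
Pair of sandals £31.11: clothing → 0% → £0.00
Bike helmet £40.62: sports equipment, under £100.00 → 0% → £0.00
Blazer £231.50: clothing → 0% → £0.00
Total tax = £7.79 + £0.44 + £10.70 = £18.93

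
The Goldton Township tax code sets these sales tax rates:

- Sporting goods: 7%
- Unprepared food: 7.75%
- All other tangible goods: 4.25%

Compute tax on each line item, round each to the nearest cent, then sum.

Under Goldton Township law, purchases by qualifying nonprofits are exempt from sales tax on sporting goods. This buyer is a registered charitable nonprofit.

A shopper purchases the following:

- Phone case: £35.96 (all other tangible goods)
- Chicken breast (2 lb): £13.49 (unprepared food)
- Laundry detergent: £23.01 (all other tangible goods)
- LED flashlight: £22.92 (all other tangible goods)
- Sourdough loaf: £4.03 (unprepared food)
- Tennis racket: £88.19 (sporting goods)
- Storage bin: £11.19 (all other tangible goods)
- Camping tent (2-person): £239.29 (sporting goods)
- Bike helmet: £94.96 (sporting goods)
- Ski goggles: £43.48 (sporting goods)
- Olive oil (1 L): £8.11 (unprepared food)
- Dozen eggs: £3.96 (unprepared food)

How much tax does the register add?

£6.26

Phone case £35.96: all other tangible goods → 4.25% → £1.53
Chicken breast (2 lb) £13.49: unprepared food → 7.75% → £1.05
Laundry detergent £23.01: all other tangible goods → 4.25% → £0.98
LED flashlight £22.92: all other tangible goods → 4.25% → £0.97
Sourdough loaf £4.03: unprepared food → 7.75% → £0.31
Tennis racket £88.19: sporting goods, buyer-exempt → 0% → £0.00
Storage bin £11.19: all other tangible goods → 4.25% → £0.48
Camping tent (2-person) £239.29: sporting goods, buyer-exempt → 0% → £0.00
Bike helmet £94.96: sporting goods, buyer-exempt → 0% → £0.00
Ski goggles £43.48: sporting goods, buyer-exempt → 0% → £0.00
Olive oil (1 L) £8.11: unprepared food → 7.75% → £0.63
Dozen eggs £3.96: unprepared food → 7.75% → £0.31
Total tax = £1.53 + £1.05 + £0.98 + £0.97 + £0.31 + £0.48 + £0.63 + £0.31 = £6.26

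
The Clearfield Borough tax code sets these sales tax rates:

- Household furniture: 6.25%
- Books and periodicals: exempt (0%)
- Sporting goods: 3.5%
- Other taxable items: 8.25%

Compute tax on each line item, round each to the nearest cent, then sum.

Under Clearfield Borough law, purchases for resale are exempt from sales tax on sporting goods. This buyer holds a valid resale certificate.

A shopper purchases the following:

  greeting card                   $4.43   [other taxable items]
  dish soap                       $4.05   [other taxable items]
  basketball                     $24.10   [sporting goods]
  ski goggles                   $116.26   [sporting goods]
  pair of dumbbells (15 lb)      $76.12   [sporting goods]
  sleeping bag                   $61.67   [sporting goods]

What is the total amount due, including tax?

Greeting card $4.43: other taxable items → 8.25% → $0.37
Dish soap $4.05: other taxable items → 8.25% → $0.33
Basketball $24.10: sporting goods, buyer-exempt → 0% → $0.00
Ski goggles $116.26: sporting goods, buyer-exempt → 0% → $0.00
Pair of dumbbells (15 lb) $76.12: sporting goods, buyer-exempt → 0% → $0.00
Sleeping bag $61.67: sporting goods, buyer-exempt → 0% → $0.00
Subtotal = $286.63; tax = $0.70; total due = $287.33

$287.33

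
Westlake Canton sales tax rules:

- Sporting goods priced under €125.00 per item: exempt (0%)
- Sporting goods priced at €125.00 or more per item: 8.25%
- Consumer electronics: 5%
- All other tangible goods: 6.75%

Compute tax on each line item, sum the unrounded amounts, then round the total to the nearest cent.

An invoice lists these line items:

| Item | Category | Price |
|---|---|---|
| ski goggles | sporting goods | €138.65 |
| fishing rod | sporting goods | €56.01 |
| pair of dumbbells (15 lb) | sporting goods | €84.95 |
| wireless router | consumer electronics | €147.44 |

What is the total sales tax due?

€18.81

Ski goggles €138.65: sporting goods, €125.00 or more → 8.25% → €11.438625
Fishing rod €56.01: sporting goods, under €125.00 → 0% → €0.00
Pair of dumbbells (15 lb) €84.95: sporting goods, under €125.00 → 0% → €0.00
Wireless router €147.44: consumer electronics → 5% → €7.372
Unrounded tax sum = €18.810625 → €18.81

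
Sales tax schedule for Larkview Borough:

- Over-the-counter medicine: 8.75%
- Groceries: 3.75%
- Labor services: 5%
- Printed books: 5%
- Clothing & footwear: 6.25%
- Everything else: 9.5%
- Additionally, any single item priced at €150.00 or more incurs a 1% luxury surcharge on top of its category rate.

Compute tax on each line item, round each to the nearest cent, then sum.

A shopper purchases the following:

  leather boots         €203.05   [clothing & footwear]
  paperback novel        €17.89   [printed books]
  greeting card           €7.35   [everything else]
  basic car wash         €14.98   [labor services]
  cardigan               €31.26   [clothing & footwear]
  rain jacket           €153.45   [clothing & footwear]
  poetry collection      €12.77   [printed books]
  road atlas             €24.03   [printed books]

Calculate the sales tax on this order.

Leather boots €203.05: clothing & footwear → 6.25% + 1% surcharge = 7.25% → €14.72
Paperback novel €17.89: printed books → 5% → €0.89
Greeting card €7.35: everything else → 9.5% → €0.70
Basic car wash €14.98: labor services → 5% → €0.75
Cardigan €31.26: clothing & footwear → 6.25% → €1.95
Rain jacket €153.45: clothing & footwear → 6.25% + 1% surcharge = 7.25% → €11.13
Poetry collection €12.77: printed books → 5% → €0.64
Road atlas €24.03: printed books → 5% → €1.20
Total tax = €14.72 + €0.89 + €0.70 + €0.75 + €1.95 + €11.13 + €0.64 + €1.20 = €31.98

€31.98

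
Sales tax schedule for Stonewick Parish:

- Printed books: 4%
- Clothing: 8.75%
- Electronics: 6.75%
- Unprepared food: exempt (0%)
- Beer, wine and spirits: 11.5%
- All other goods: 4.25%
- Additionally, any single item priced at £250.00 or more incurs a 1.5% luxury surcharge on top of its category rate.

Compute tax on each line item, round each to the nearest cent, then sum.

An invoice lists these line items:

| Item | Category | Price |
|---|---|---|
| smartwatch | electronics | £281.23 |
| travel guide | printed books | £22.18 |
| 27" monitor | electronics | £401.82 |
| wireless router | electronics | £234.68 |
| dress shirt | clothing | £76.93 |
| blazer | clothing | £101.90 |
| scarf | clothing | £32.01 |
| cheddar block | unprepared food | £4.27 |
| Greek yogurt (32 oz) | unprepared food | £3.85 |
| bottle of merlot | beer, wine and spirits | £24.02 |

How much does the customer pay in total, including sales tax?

£1277.18

Smartwatch £281.23: electronics → 6.75% + 1.5% surcharge = 8.25% → £23.20
Travel guide £22.18: printed books → 4% → £0.89
27" monitor £401.82: electronics → 6.75% + 1.5% surcharge = 8.25% → £33.15
Wireless router £234.68: electronics → 6.75% → £15.84
Dress shirt £76.93: clothing → 8.75% → £6.73
Blazer £101.90: clothing → 8.75% → £8.92
Scarf £32.01: clothing → 8.75% → £2.80
Cheddar block £4.27: unprepared food → 0% → £0.00
Greek yogurt (32 oz) £3.85: unprepared food → 0% → £0.00
Bottle of merlot £24.02: beer, wine and spirits → 11.5% → £2.76
Subtotal = £1182.89; tax = £94.29; total due = £1277.18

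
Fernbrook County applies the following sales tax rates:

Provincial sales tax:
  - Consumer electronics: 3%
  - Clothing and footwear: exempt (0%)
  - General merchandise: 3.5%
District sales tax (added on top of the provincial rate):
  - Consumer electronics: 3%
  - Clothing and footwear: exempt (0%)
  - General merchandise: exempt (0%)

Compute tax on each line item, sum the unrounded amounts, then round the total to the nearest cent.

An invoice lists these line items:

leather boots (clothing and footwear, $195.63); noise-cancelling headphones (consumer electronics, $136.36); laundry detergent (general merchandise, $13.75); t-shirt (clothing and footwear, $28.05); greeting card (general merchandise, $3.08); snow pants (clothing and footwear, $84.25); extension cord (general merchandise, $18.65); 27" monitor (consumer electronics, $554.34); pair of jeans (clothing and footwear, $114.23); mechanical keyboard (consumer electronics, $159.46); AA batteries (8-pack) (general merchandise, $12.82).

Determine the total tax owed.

$52.70

Leather boots $195.63: clothing and footwear → 0% + 0% district = 0% → $0.00
Noise-cancelling headphones $136.36: consumer electronics → 3% + 3% district = 6% → $8.1816
Laundry detergent $13.75: general merchandise → 3.5% + 0% district = 3.5% → $0.48125
T-shirt $28.05: clothing and footwear → 0% + 0% district = 0% → $0.00
Greeting card $3.08: general merchandise → 3.5% + 0% district = 3.5% → $0.1078
Snow pants $84.25: clothing and footwear → 0% + 0% district = 0% → $0.00
Extension cord $18.65: general merchandise → 3.5% + 0% district = 3.5% → $0.65275
27" monitor $554.34: consumer electronics → 3% + 3% district = 6% → $33.2604
Pair of jeans $114.23: clothing and footwear → 0% + 0% district = 0% → $0.00
Mechanical keyboard $159.46: consumer electronics → 3% + 3% district = 6% → $9.5676
AA batteries (8-pack) $12.82: general merchandise → 3.5% + 0% district = 3.5% → $0.4487
Unrounded tax sum = $52.7001 → $52.70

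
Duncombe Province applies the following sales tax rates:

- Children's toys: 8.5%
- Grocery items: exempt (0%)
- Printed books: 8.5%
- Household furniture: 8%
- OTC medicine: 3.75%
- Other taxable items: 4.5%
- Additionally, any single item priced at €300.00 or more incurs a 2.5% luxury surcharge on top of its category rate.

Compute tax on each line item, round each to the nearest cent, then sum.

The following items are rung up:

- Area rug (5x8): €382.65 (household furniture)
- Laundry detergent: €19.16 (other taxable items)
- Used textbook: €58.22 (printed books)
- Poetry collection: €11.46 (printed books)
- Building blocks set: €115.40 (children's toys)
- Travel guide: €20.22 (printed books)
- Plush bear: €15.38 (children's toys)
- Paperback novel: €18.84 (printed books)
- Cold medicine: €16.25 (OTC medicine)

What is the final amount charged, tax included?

€719.59

Area rug (5x8) €382.65: household furniture → 8% + 2.5% surcharge = 10.5% → €40.18
Laundry detergent €19.16: other taxable items → 4.5% → €0.86
Used textbook €58.22: printed books → 8.5% → €4.95
Poetry collection €11.46: printed books → 8.5% → €0.97
Building blocks set €115.40: children's toys → 8.5% → €9.81
Travel guide €20.22: printed books → 8.5% → €1.72
Plush bear €15.38: children's toys → 8.5% → €1.31
Paperback novel €18.84: printed books → 8.5% → €1.60
Cold medicine €16.25: OTC medicine → 3.75% → €0.61
Subtotal = €657.58; tax = €62.01; total due = €719.59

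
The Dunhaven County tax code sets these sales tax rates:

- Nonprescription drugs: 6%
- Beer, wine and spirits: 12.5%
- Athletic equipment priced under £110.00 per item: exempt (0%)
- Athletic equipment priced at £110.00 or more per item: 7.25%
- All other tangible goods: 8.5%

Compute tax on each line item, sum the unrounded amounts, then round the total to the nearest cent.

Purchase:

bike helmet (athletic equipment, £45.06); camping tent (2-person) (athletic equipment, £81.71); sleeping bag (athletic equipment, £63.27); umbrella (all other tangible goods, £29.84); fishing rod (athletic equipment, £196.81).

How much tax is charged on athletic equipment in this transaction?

Bike helmet £45.06: athletic equipment, under £110.00 → 0% → £0.00
Camping tent (2-person) £81.71: athletic equipment, under £110.00 → 0% → £0.00
Sleeping bag £63.27: athletic equipment, under £110.00 → 0% → £0.00
Fishing rod £196.81: athletic equipment, £110.00 or more → 7.25% → £14.268725
Tax on athletic equipment: unrounded sum = £14.268725 → £14.27

£14.27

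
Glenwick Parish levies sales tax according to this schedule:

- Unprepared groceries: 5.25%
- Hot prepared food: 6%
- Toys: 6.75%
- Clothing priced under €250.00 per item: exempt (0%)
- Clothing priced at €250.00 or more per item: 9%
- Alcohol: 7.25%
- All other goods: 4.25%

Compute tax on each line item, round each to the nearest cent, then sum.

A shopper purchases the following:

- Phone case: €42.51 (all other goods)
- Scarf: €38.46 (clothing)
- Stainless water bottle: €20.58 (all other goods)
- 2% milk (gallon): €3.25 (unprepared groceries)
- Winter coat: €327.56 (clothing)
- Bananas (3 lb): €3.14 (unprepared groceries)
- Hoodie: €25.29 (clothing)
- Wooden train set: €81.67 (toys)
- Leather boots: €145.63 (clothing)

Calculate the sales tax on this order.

€38.00

Phone case €42.51: all other goods → 4.25% → €1.81
Scarf €38.46: clothing, under €250.00 → 0% → €0.00
Stainless water bottle €20.58: all other goods → 4.25% → €0.87
2% milk (gallon) €3.25: unprepared groceries → 5.25% → €0.17
Winter coat €327.56: clothing, €250.00 or more → 9% → €29.48
Bananas (3 lb) €3.14: unprepared groceries → 5.25% → €0.16
Hoodie €25.29: clothing, under €250.00 → 0% → €0.00
Wooden train set €81.67: toys → 6.75% → €5.51
Leather boots €145.63: clothing, under €250.00 → 0% → €0.00
Total tax = €1.81 + €0.87 + €0.17 + €29.48 + €0.16 + €5.51 = €38.00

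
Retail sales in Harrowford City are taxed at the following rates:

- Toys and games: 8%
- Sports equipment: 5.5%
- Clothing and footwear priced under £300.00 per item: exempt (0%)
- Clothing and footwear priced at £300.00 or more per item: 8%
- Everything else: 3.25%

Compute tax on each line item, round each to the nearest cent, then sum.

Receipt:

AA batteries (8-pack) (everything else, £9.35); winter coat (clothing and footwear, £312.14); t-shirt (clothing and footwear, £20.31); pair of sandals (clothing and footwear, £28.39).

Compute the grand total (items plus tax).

AA batteries (8-pack) £9.35: everything else → 3.25% → £0.30
Winter coat £312.14: clothing and footwear, £300.00 or more → 8% → £24.97
T-shirt £20.31: clothing and footwear, under £300.00 → 0% → £0.00
Pair of sandals £28.39: clothing and footwear, under £300.00 → 0% → £0.00
Subtotal = £370.19; tax = £25.27; total due = £395.46

£395.46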